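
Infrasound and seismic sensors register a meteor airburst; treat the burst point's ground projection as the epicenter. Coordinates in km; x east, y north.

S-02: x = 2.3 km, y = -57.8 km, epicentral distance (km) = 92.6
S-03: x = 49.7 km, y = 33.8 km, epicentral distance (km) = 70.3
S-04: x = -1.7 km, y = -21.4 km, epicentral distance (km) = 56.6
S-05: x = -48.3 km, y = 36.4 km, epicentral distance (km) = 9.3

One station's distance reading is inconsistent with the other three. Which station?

Solve using three stations at a time. Using S-02, S-03, S-04 (subtract circle equations pairwise → linear system) gives (x, y) ≈ (-20.5, 31.9).
Distances from that point to each station vs reported:
  S-02: calculated 92.5 vs reported 92.6 → residual 0.1 km
  S-03: calculated 70.2 vs reported 70.3 → residual 0.1 km
  S-04: calculated 56.5 vs reported 56.6 → residual 0.1 km
  S-05: calculated 28.2 vs reported 9.3 → residual 18.9 km
S-02, S-03, S-04 are mutually consistent (residuals ≈ 0); S-05 is off by 18.9 km.

S-05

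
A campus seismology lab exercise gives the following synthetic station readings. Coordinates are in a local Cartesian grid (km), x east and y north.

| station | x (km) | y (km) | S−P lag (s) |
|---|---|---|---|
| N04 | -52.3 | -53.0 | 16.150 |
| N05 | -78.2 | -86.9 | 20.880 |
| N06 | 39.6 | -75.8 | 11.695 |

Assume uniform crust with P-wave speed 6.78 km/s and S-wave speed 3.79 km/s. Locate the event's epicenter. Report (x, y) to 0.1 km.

Distance from S−P lag: d = Δt · v_P v_S / (v_P − v_S) = Δt · (6.78·3.79)/(6.78−3.79) ≈ 8.5940·Δt.
So d_N04 = 138.79, d_N05 = 179.44, d_N06 = 100.51 km.
Circle about each station: (x + 52.3)² + (y + 53.0)² = 138.79²; (x + 78.2)² + (y + 86.9)² = 179.44²; (x − 39.6)² + (y + 75.8)² = 100.51².
Subtracting pairs of circle equations eliminates x²+y² and gives linear equations (the radical axes):
-51.8 x − 67.8 y = -4813.49
183.8 x − 45.6 y = 10929.91
Solving the 2×2 system: x ≈ 64.8, y ≈ 21.5 km.

x ≈ 64.8 km, y ≈ 21.5 km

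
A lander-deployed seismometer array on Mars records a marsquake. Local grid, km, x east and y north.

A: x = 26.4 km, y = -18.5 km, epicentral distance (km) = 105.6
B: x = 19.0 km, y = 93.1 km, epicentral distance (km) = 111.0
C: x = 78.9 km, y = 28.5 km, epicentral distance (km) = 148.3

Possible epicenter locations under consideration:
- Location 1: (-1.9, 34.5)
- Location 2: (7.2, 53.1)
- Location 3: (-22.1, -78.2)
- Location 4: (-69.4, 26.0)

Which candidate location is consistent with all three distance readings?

For each candidate, compare |candidate − station| to the reported distance:
Location 1: residuals A 45.5, B 48.8, C 67.3 → max 67.3 km
Location 2: residuals A 31.5, B 69.3, C 72.5 → max 72.5 km
Location 3: residuals A 28.7, B 65.2, C 1.4 → max 65.2 km
Location 4: residuals A 0.0, B 0.0, C 0.0 → max 0.0 km
Only Location 4 has all residuals ≈ 0.

Location 4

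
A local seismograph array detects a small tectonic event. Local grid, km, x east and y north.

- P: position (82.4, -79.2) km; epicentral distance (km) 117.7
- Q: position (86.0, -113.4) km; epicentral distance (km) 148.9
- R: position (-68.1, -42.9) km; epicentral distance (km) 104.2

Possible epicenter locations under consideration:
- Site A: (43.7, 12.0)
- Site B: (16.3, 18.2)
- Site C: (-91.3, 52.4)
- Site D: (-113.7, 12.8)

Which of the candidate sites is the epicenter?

For each candidate, compare |candidate − station| to the reported distance:
Site A: residuals P 18.6, Q 16.6, R 20.4 → max 20.4 km
Site B: residuals P 0.0, Q 0.0, R 0.0 → max 0.0 km
Site C: residuals P 100.2, Q 93.8, R 6.1 → max 100.2 km
Site D: residuals P 98.9, Q 87.3, R 32.2 → max 98.9 km
Only Site B has all residuals ≈ 0.

Site B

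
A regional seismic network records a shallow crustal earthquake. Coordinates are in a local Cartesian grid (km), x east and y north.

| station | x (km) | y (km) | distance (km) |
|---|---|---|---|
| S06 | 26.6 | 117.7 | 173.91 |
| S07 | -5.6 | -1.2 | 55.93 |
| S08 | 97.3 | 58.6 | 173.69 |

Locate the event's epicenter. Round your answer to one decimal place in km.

Circle about each station: (x − 26.6)² + (y − 117.7)² = 173.91²; (x + 5.6)² + (y + 1.2)² = 55.93²; (x − 97.3)² + (y − 58.6)² = 173.69².
Subtracting pairs of circle equations eliminates x²+y² and gives linear equations (the radical axes):
-64.4 x − 237.8 y = 12588.47
141.4 x − 118.2 y = -1583.13
Solving the 2×2 system: x ≈ -45.2, y ≈ -40.7 km.
Check against S06 (with the unrounded x, y): √((x − 26.6)²+(y − 117.7)²) = 173.91 ≈ 173.91 km. ✓

x ≈ -45.2 km, y ≈ -40.7 km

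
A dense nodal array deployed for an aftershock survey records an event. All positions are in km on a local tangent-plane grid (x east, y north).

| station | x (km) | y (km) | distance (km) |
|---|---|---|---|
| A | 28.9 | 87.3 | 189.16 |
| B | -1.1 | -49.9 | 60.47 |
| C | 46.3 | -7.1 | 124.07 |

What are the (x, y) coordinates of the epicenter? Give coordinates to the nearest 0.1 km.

Circle about each station: (x − 28.9)² + (y − 87.3)² = 189.16²; (x + 1.1)² + (y + 49.9)² = 60.47²; (x − 46.3)² + (y + 7.1)² = 124.07².
Subtracting pairs of circle equations eliminates x²+y² and gives linear equations (the radical axes):
-60.0 x − 274.4 y = 26159.60
34.8 x − 188.8 y = 14125.74
Solving the 2×2 system: x ≈ -50.9, y ≈ -84.2 km.

-50.9 km east, -84.2 km north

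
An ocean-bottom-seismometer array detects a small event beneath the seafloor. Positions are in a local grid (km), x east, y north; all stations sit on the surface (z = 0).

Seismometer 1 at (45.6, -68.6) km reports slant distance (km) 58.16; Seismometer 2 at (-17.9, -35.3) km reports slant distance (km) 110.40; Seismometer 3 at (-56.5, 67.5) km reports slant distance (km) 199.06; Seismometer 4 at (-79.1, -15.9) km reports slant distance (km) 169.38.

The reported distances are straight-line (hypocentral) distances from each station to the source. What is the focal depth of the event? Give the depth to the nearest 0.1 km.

depth ≈ 52.1 km

Each station gives a sphere (x−x_i)² + (y−y_i)² + z² = d_i² (stations at z=0).
Subtracting the Seismometer 1 sphere from Seismometer 2 and Seismometer 3: z² cancels, leaving linear equations in x and y:
-127.0 x + 66.6 y = -14024.39
-204.2 x + 272.2 y = -35279.12
Solving: x ≈ 69.999, y ≈ -77.095 km (keep extra digits for the depth step; rounded: 70.0, -77.1).
Then from the Seismometer 1 sphere: z² = 58.16² − (x − 45.6)² − (y + 68.6)² with x = 69.999, y = -77.095, so z ≈ 52.107 ≈ 52.1 km.
Check against Seismometer 4 (with the unrounded solution): distance 169.38 ≈ 169.38 km. ✓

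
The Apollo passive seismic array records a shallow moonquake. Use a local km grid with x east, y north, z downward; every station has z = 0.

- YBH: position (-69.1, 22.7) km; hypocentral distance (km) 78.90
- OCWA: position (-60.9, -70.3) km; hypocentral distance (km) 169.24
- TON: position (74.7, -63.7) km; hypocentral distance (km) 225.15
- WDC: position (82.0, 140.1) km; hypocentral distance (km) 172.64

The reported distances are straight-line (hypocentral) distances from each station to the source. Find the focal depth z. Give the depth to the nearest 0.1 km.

Each station gives a sphere (x−x_i)² + (y−y_i)² + z² = d_i² (stations at z=0).
Subtracting the YBH sphere from OCWA and TON: z² cancels, leaving linear equations in x and y:
16.4 x − 186.0 y = -19056.17
287.6 x − 172.8 y = -40119.63
Solving: x ≈ -82.301, y ≈ 95.196 km (keep extra digits for the depth step; rounded: -82.3, 95.2).
Then from the YBH sphere: z² = 78.90² − (x + 69.1)² − (y − 22.7)² with x = -82.301, y = 95.196, so z ≈ 28.201 ≈ 28.2 km.

z ≈ 28.2 km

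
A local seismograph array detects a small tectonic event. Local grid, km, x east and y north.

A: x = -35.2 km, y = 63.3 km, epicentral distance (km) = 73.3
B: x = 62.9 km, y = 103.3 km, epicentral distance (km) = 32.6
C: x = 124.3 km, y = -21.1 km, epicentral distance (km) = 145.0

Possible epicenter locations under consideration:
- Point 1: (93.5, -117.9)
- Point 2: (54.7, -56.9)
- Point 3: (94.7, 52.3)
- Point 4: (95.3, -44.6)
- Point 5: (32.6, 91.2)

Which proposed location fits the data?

For each candidate, compare |candidate − station| to the reported distance:
Point 1: residuals A 149.0, B 190.7, C 43.4 → max 190.7 km
Point 2: residuals A 76.8, B 127.8, C 66.7 → max 127.8 km
Point 3: residuals A 57.1, B 27.5, C 65.9 → max 65.9 km
Point 4: residuals A 96.0, B 118.8, C 107.7 → max 118.8 km
Point 5: residuals A 0.0, B 0.0, C 0.0 → max 0.0 km
Only Point 5 has all residuals ≈ 0.

Point 5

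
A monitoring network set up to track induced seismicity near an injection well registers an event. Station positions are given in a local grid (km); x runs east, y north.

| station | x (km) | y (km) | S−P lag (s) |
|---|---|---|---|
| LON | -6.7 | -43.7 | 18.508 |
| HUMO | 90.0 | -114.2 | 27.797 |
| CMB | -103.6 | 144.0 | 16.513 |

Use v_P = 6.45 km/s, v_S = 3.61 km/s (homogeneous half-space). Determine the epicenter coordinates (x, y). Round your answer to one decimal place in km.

Distance from S−P lag: d = Δt · v_P v_S / (v_P − v_S) = Δt · (6.45·3.61)/(6.45−3.61) ≈ 8.1988·Δt.
So d_LON = 151.74, d_HUMO = 227.90, d_CMB = 135.39 km.
Circle about each station: (x + 6.7)² + (y + 43.7)² = 151.74²; (x − 90.0)² + (y + 114.2)² = 227.90²; (x + 103.6)² + (y − 144.0)² = 135.39².
Subtracting the LON equation from the HUMO and CMB equations removes the quadratic terms:
193.4 x − 141.0 y = -9726.32
-193.8 x + 375.4 y = 34208.96
Solving the 2×2 system: x ≈ 25.9, y ≈ 104.5 km.

x ≈ 25.9 km, y ≈ 104.5 km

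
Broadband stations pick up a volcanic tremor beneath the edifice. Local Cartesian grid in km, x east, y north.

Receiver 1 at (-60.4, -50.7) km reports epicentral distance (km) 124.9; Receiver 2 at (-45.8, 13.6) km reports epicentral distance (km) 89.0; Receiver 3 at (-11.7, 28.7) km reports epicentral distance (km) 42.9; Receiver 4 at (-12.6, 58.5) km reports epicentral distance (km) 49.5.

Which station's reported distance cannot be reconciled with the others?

Receiver 2

Solve using three stations at a time. Using Receiver 1, Receiver 3, Receiver 4 (subtract circle equations pairwise → linear system) gives (x, y) ≈ (30.8, 34.7).
Distances from that point to each station vs reported:
  Receiver 1: calculated 124.9 vs reported 124.9 → residual 0.0 km
  Receiver 2: calculated 79.4 vs reported 89.0 → residual 9.6 km
  Receiver 3: calculated 42.9 vs reported 42.9 → residual 0.0 km
  Receiver 4: calculated 49.5 vs reported 49.5 → residual 0.0 km
Receiver 1, Receiver 3, Receiver 4 are mutually consistent (residuals ≈ 0); Receiver 2 is off by 9.6 km.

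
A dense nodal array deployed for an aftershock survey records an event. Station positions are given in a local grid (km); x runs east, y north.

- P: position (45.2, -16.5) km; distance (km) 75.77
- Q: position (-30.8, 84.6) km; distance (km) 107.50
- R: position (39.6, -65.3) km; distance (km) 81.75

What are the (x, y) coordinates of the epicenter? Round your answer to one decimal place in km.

(-30.3, -22.9)

Circle about each station: (x − 45.2)² + (y + 16.5)² = 75.77²; (x + 30.8)² + (y − 84.6)² = 107.50²; (x − 39.6)² + (y + 65.3)² = 81.75².
Subtracting pairs of circle equations eliminates x²+y² and gives linear equations (the radical axes):
-152.0 x + 202.2 y = -24.65
-11.2 x − 97.6 y = 2574.99
Solving the 2×2 system: x ≈ -30.3, y ≈ -22.9 km.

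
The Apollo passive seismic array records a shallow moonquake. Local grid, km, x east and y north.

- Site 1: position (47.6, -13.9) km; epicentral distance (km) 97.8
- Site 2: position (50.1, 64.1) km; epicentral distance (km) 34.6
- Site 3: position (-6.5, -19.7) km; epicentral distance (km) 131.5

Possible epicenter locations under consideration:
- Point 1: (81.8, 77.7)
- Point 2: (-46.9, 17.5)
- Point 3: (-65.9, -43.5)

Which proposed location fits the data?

Point 1

For each candidate, compare |candidate − station| to the reported distance:
Point 1: residuals Site 1 0.0, Site 2 0.1, Site 3 0.0 → max 0.1 km
Point 2: residuals Site 1 1.8, Site 2 73.0, Site 3 76.6 → max 76.6 km
Point 3: residuals Site 1 19.5, Site 2 123.6, Site 3 67.5 → max 123.6 km
Only Point 1 has all residuals ≈ 0.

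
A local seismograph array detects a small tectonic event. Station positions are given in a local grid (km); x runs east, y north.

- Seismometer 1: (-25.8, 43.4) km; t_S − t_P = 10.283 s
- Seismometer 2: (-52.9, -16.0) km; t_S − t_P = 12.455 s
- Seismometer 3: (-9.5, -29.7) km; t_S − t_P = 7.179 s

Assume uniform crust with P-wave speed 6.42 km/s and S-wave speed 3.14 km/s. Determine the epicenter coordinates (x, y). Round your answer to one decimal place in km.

Distance from S−P lag: d = Δt · v_P v_S / (v_P − v_S) = Δt · (6.42·3.14)/(6.42−3.14) ≈ 6.1460·Δt.
So d_Seismometer 1 = 63.20, d_Seismometer 2 = 76.55, d_Seismometer 3 = 44.12 km.
Circle about each station: (x + 25.8)² + (y − 43.4)² = 63.20²; (x + 52.9)² + (y + 16.0)² = 76.55²; (x + 9.5)² + (y + 29.7)² = 44.12².
Subtracting pairs of circle equations eliminates x²+y² and gives linear equations (the radical axes):
-54.2 x − 118.8 y = -1360.45
32.6 x − 146.2 y = 470.81
Solving the 2×2 system: x ≈ 21.6, y ≈ 1.6 km.
Check against Seismometer 1 (with the unrounded x, y): √((x + 25.8)²+(y − 43.4)²) = 63.20 ≈ 63.20 km. ✓

21.6 km east, 1.6 km north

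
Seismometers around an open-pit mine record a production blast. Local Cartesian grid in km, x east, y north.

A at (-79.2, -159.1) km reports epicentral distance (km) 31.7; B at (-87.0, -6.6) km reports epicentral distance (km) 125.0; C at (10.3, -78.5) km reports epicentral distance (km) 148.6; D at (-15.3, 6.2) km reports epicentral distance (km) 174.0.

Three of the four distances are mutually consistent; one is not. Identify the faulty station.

A

Solve using three stations at a time. Using B, C, D (subtract circle equations pairwise → linear system) gives (x, y) ≈ (-131.3, -123.5).
Distances from that point to each station vs reported:
  A: calculated 63.1 vs reported 31.7 → residual 31.4 km
  B: calculated 125.0 vs reported 125.0 → residual 0.0 km
  C: calculated 148.6 vs reported 148.6 → residual 0.0 km
  D: calculated 174.0 vs reported 174.0 → residual 0.0 km
B, C, D are mutually consistent (residuals ≈ 0); A is off by 31.4 km.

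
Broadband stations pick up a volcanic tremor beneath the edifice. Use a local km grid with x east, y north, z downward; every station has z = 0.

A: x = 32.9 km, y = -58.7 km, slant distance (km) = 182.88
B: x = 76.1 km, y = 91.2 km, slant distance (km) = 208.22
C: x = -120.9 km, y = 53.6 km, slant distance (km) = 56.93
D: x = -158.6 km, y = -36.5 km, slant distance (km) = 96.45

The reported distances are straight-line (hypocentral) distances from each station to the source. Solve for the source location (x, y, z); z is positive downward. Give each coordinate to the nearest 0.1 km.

Each station gives a sphere (x−x_i)² + (y−y_i)² + z² = d_i² (stations at z=0).
Subtracting the A sphere from B and C: z² cancels, leaving linear equations in x and y:
86.4 x + 299.8 y = -329.92
-307.6 x + 224.6 y = 43165.74
Solving: x ≈ -116.599, y ≈ 32.502 km (keep extra digits for the depth step; rounded: -116.6, 32.5).
Then from the A sphere: z² = 182.88² − (x − 32.9)² − (y + 58.7)² with x = -116.599, y = 32.502, so z ≈ 52.700 ≈ 52.7 km.

(-116.6, 32.5, 52.7)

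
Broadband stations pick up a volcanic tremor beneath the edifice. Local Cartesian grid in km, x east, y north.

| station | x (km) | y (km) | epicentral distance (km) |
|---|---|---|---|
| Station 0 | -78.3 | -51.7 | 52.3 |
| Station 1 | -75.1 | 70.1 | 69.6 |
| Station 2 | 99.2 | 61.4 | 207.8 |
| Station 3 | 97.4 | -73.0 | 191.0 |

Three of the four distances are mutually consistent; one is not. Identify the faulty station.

Station 2

Solve using three stations at a time. Using Station 0, Station 1, Station 3 (subtract circle equations pairwise → linear system) gives (x, y) ≈ (-78.9, 0.6).
Distances from that point to each station vs reported:
  Station 0: calculated 52.3 vs reported 52.3 → residual 0.0 km
  Station 1: calculated 69.6 vs reported 69.6 → residual 0.0 km
  Station 2: calculated 188.1 vs reported 207.8 → residual 19.7 km
  Station 3: calculated 191.0 vs reported 191.0 → residual 0.0 km
Station 0, Station 1, Station 3 are mutually consistent (residuals ≈ 0); Station 2 is off by 19.7 km.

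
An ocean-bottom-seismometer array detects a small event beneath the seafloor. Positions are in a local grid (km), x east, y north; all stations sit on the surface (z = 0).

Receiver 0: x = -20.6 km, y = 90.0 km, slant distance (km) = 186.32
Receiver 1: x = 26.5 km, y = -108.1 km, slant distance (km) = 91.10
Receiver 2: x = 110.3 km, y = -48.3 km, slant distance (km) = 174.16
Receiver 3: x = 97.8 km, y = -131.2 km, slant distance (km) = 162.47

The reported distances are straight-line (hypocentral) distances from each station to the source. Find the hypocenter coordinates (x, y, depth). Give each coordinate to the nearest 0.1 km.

Each station gives a sphere (x−x_i)² + (y−y_i)² + z² = d_i² (stations at z=0).
Subtracting the Receiver 0 sphere from Receiver 1 and Receiver 2: z² cancels, leaving linear equations in x and y:
94.2 x − 396.2 y = 30279.43
261.8 x − 276.6 y = 10358.06
Solving: x ≈ -54.995, y ≈ -89.500 km (keep extra digits for the depth step; rounded: -55.0, -89.5).
Then from the Receiver 0 sphere: z² = 186.32² − (x + 20.6)² − (y − 90.0)² with x = -54.995, y = -89.500, so z ≈ 36.220 ≈ 36.2 km.

x ≈ -55.0 km, y ≈ -89.5 km, depth ≈ 36.2 km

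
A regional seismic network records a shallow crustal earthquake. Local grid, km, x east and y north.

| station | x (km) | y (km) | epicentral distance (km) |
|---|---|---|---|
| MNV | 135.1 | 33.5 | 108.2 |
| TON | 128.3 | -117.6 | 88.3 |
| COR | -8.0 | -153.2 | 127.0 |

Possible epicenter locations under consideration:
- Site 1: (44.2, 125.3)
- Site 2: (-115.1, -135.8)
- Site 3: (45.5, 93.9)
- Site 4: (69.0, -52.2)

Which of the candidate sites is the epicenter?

For each candidate, compare |candidate − station| to the reported distance:
Site 1: residuals MNV 21.0, TON 168.7, COR 156.3 → max 168.7 km
Site 2: residuals MNV 193.9, TON 155.8, COR 18.5 → max 193.9 km
Site 3: residuals MNV 0.1, TON 138.8, COR 125.8 → max 138.8 km
Site 4: residuals MNV 0.0, TON 0.0, COR 0.0 → max 0.0 km
Only Site 4 has all residuals ≈ 0.

Site 4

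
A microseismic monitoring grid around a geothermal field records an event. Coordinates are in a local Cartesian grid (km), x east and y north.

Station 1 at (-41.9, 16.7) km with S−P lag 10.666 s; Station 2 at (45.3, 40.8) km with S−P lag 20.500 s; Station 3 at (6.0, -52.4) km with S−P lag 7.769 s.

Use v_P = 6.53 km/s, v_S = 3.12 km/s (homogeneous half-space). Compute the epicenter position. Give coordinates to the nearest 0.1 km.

x ≈ -40.1 km, y ≈ -47.0 km

Distance from S−P lag: d = Δt · v_P v_S / (v_P − v_S) = Δt · (6.53·3.12)/(6.53−3.12) ≈ 5.9747·Δt.
So d_Station 1 = 63.73, d_Station 2 = 122.48, d_Station 3 = 46.42 km.
Circle about each station: (x + 41.9)² + (y − 16.7)² = 63.73²; (x − 45.3)² + (y − 40.8)² = 122.48²; (x − 6.0)² + (y + 52.4)² = 46.42².
Subtracting pairs of circle equations eliminates x²+y² and gives linear equations (the radical axes):
174.4 x + 48.2 y = -9257.61
95.8 x − 138.2 y = 2653.96
Solving the 2×2 system: x ≈ -40.1, y ≈ -47.0 km.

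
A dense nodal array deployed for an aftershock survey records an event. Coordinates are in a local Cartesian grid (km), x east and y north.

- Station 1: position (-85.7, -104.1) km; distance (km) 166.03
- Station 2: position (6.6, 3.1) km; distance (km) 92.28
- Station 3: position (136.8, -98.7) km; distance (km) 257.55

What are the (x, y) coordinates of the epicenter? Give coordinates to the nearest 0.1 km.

(-65.5, 60.7)

Circle about each station: (x + 85.7)² + (y + 104.1)² = 166.03²; (x − 6.6)² + (y − 3.1)² = 92.28²; (x − 136.8)² + (y + 98.7)² = 257.55².
Subtracting the Station 1 equation from the Station 2 and Station 3 equations removes the quadratic terms:
184.6 x + 214.4 y = 922.23
445.0 x + 10.8 y = -28491.41
Solving the 2×2 system: x ≈ -65.5, y ≈ 60.7 km.
Check against Station 1 (with the unrounded x, y): √((x + 85.7)²+(y + 104.1)²) = 166.03 ≈ 166.03 km. ✓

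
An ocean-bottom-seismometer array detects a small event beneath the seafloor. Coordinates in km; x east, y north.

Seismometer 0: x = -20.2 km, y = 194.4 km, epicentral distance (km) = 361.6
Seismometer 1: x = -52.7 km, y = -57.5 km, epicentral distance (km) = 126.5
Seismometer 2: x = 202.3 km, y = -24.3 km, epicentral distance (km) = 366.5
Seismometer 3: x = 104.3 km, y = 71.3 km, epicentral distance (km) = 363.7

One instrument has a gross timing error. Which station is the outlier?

Solve using three stations at a time. Using Seismometer 0, Seismometer 1, Seismometer 2 (subtract circle equations pairwise → linear system) gives (x, y) ≈ (-143.6, -145.5).
Distances from that point to each station vs reported:
  Seismometer 0: calculated 361.6 vs reported 361.6 → residual 0.0 km
  Seismometer 1: calculated 126.5 vs reported 126.5 → residual 0.0 km
  Seismometer 2: calculated 366.5 vs reported 366.5 → residual 0.0 km
  Seismometer 3: calculated 329.3 vs reported 363.7 → residual 34.4 km
Seismometer 0, Seismometer 1, Seismometer 2 are mutually consistent (residuals ≈ 0); Seismometer 3 is off by 34.4 km.

Seismometer 3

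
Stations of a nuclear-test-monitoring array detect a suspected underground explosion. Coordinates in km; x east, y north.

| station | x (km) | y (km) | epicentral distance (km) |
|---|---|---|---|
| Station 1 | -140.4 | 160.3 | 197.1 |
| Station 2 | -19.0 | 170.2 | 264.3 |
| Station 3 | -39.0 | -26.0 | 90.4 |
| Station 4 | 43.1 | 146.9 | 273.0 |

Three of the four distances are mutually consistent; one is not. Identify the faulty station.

Station 1

Solve using three stations at a time. Using Station 2, Station 3, Station 4 (subtract circle equations pairwise → linear system) gives (x, y) ≈ (-113.8, -76.5).
Distances from that point to each station vs reported:
  Station 1: calculated 238.2 vs reported 197.1 → residual 41.1 km
  Station 2: calculated 264.2 vs reported 264.3 → residual 0.1 km
  Station 3: calculated 90.2 vs reported 90.4 → residual 0.2 km
  Station 4: calculated 272.9 vs reported 273.0 → residual 0.1 km
Station 2, Station 3, Station 4 are mutually consistent (residuals ≈ 0); Station 1 is off by 41.1 km.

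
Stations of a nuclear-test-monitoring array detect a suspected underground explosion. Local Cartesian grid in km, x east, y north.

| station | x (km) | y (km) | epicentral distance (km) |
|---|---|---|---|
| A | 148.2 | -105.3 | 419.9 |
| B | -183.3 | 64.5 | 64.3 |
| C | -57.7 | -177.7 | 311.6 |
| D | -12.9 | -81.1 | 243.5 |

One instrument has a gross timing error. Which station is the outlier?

A

Solve using three stations at a time. Using B, C, D (subtract circle equations pairwise → linear system) gives (x, y) ≈ (-150.6, 119.7).
Distances from that point to each station vs reported:
  A: calculated 374.0 vs reported 419.9 → residual 45.9 km
  B: calculated 64.2 vs reported 64.3 → residual 0.1 km
  C: calculated 311.6 vs reported 311.6 → residual 0.0 km
  D: calculated 243.5 vs reported 243.5 → residual 0.0 km
B, C, D are mutually consistent (residuals ≈ 0); A is off by 45.9 km.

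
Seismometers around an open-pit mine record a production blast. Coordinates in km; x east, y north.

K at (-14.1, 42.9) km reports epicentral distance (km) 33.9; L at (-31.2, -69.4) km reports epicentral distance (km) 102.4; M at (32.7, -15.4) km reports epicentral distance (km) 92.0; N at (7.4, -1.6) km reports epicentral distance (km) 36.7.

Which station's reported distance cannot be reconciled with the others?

N

Solve using three stations at a time. Using K, L, M (subtract circle equations pairwise → linear system) gives (x, y) ≈ (-46.2, 31.9).
Distances from that point to each station vs reported:
  K: calculated 34.0 vs reported 33.9 → residual 0.1 km
  L: calculated 102.4 vs reported 102.4 → residual 0.0 km
  M: calculated 92.0 vs reported 92.0 → residual 0.0 km
  N: calculated 63.2 vs reported 36.7 → residual 26.5 km
K, L, M are mutually consistent (residuals ≈ 0); N is off by 26.5 km.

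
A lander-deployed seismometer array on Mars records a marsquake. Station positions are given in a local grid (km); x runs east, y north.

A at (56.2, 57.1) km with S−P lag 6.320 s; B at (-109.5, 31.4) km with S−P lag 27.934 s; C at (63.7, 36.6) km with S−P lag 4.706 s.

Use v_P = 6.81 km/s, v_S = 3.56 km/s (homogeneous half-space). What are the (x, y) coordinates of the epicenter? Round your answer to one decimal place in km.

Distance from S−P lag: d = Δt · v_P v_S / (v_P − v_S) = Δt · (6.81·3.56)/(6.81−3.56) ≈ 7.4596·Δt.
So d_A = 47.14, d_B = 208.38, d_C = 35.10 km.
Circle about each station: (x − 56.2)² + (y − 57.1)² = 47.14²; (x + 109.5)² + (y − 31.4)² = 208.38²; (x − 63.7)² + (y − 36.6)² = 35.10².
Subtracting the A equation from the B and C equations removes the quadratic terms:
-331.4 x − 51.4 y = -34642.68
15.0 x − 41.0 y = -31.43
Solving the 2×2 system: x ≈ 98.8, y ≈ 36.9 km.

98.8 km east, 36.9 km north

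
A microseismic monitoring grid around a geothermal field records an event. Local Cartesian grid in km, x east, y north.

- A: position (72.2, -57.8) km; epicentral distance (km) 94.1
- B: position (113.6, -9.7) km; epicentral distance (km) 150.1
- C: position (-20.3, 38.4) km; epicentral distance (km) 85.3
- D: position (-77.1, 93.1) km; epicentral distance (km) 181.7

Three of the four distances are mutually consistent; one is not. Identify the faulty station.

C

Solve using three stations at a time. Using A, B, D (subtract circle equations pairwise → linear system) gives (x, y) ≈ (-19.4, -79.2).
Distances from that point to each station vs reported:
  A: calculated 94.1 vs reported 94.1 → residual 0.0 km
  B: calculated 150.1 vs reported 150.1 → residual 0.0 km
  C: calculated 117.6 vs reported 85.3 → residual 32.3 km
  D: calculated 181.7 vs reported 181.7 → residual 0.0 km
A, B, D are mutually consistent (residuals ≈ 0); C is off by 32.3 km.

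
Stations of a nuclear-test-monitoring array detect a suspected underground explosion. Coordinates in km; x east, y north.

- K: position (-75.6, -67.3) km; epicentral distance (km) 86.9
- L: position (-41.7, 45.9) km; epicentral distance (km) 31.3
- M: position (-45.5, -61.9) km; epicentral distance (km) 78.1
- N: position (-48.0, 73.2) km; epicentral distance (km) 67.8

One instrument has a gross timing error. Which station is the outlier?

Solve using three stations at a time. Using K, L, M (subtract circle equations pairwise → linear system) gives (x, y) ≈ (-50.9, 16.0).
Distances from that point to each station vs reported:
  K: calculated 86.9 vs reported 86.9 → residual 0.0 km
  L: calculated 31.3 vs reported 31.3 → residual 0.0 km
  M: calculated 78.1 vs reported 78.1 → residual 0.0 km
  N: calculated 57.3 vs reported 67.8 → residual 10.5 km
K, L, M are mutually consistent (residuals ≈ 0); N is off by 10.5 km.

N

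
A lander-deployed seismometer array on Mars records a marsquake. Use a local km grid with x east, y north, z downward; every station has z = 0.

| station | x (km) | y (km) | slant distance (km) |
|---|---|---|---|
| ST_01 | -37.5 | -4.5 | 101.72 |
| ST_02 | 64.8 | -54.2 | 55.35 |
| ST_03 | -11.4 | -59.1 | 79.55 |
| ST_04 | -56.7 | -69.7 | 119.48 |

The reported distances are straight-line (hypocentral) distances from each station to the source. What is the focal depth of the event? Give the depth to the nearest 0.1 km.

Each station gives a sphere (x−x_i)² + (y−y_i)² + z² = d_i² (stations at z=0).
Subtracting the ST_01 sphere from ST_02 and ST_03: z² cancels, leaving linear equations in x and y:
204.6 x − 99.4 y = 12993.52
52.2 x − 109.2 y = 6215.03
Solving: x ≈ 46.703, y ≈ -34.589 km (keep extra digits for the depth step; rounded: 46.7, -34.6).
Then from the ST_01 sphere: z² = 101.72² − (x + 37.5)² − (y + 4.5)² with x = 46.703, y = -34.589, so z ≈ 48.492 ≈ 48.5 km.

z ≈ 48.5 km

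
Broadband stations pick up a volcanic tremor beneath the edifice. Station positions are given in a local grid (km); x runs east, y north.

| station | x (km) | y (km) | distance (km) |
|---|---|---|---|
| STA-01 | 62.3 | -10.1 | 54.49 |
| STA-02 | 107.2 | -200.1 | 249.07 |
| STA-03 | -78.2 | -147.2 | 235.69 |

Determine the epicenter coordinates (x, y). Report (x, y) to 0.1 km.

x ≈ 59.2 km, y ≈ 44.3 km

Circle about each station: (x − 62.3)² + (y + 10.1)² = 54.49²; (x − 107.2)² + (y + 200.1)² = 249.07²; (x + 78.2)² + (y + 147.2)² = 235.69².
Subtracting the STA-01 equation from the STA-02 and STA-03 equations removes the quadratic terms:
89.8 x − 380.0 y = -11518.15
-281.0 x − 274.2 y = -28780.84
Solving the 2×2 system: x ≈ 59.2, y ≈ 44.3 km.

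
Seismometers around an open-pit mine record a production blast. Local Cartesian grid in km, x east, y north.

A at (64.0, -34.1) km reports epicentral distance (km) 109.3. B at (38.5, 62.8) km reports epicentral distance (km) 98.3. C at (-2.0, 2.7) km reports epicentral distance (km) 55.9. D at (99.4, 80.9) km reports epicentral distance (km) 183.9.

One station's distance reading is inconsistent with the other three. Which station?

Solve using three stations at a time. Using A, C, D (subtract circle equations pairwise → linear system) gives (x, y) ≈ (-45.3, -32.6).
Distances from that point to each station vs reported:
  A: calculated 109.3 vs reported 109.3 → residual 0.0 km
  B: calculated 127.0 vs reported 98.3 → residual 28.7 km
  C: calculated 55.8 vs reported 55.9 → residual 0.1 km
  D: calculated 183.9 vs reported 183.9 → residual 0.0 km
A, C, D are mutually consistent (residuals ≈ 0); B is off by 28.7 km.

B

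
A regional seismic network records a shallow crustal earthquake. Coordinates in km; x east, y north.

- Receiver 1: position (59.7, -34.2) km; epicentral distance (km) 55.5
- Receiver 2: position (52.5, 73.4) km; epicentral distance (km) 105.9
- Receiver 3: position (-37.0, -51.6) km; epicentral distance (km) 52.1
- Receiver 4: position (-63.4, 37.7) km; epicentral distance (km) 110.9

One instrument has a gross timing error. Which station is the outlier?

Solve using three stations at a time. Using Receiver 1, Receiver 2, Receiver 3 (subtract circle equations pairwise → linear system) gives (x, y) ≈ (5.6, -21.6).
Distances from that point to each station vs reported:
  Receiver 1: calculated 55.5 vs reported 55.5 → residual 0.0 km
  Receiver 2: calculated 105.9 vs reported 105.9 → residual 0.0 km
  Receiver 3: calculated 52.1 vs reported 52.1 → residual 0.0 km
  Receiver 4: calculated 91.0 vs reported 110.9 → residual 19.9 km
Receiver 1, Receiver 2, Receiver 3 are mutually consistent (residuals ≈ 0); Receiver 4 is off by 19.9 km.

Receiver 4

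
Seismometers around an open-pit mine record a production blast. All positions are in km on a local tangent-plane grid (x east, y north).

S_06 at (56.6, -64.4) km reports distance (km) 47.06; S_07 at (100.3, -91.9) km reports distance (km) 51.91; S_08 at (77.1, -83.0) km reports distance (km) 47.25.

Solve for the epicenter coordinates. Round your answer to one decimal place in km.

(96.9, -40.1)

Circle about each station: (x − 56.6)² + (y + 64.4)² = 47.06²; (x − 100.3)² + (y + 91.9)² = 51.91²; (x − 77.1)² + (y + 83.0)² = 47.25².
Subtracting the S_06 equation from the S_07 and S_08 equations removes the quadratic terms:
87.4 x − 55.0 y = 10674.78
41.0 x − 37.2 y = 5464.57
Solving the 2×2 system: x ≈ 96.9, y ≈ -40.1 km.
Check against S_06 (with the unrounded x, y): √((x − 56.6)²+(y + 64.4)²) = 47.08 ≈ 47.06 km. ✓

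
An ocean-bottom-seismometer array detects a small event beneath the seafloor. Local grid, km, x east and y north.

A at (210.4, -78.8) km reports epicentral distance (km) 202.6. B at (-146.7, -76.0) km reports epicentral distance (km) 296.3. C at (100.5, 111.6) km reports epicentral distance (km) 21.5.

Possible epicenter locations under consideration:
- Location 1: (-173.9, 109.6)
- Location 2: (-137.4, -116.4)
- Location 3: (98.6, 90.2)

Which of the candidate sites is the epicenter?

For each candidate, compare |candidate − station| to the reported distance:
Location 1: residuals A 225.4, B 108.7, C 252.9 → max 252.9 km
Location 2: residuals A 147.2, B 254.8, C 308.0 → max 308.0 km
Location 3: residuals A 0.0, B 0.0, C 0.0 → max 0.0 km
Only Location 3 has all residuals ≈ 0.

Location 3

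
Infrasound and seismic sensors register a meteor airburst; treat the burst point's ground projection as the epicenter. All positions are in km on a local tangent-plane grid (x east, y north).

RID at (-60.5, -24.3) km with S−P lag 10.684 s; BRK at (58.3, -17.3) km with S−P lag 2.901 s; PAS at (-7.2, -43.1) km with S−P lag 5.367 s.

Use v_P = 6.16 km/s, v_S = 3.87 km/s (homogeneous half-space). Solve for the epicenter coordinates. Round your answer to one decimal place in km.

Distance from S−P lag: d = Δt · v_P v_S / (v_P − v_S) = Δt · (6.16·3.87)/(6.16−3.87) ≈ 10.4101·Δt.
So d_RID = 111.22, d_BRK = 30.20, d_PAS = 55.87 km.
Circle about each station: (x + 60.5)² + (y + 24.3)² = 111.22²; (x − 58.3)² + (y + 17.3)² = 30.20²; (x + 7.2)² + (y + 43.1)² = 55.87².
Subtracting the RID equation from the BRK and PAS equations removes the quadratic terms:
237.6 x + 14.0 y = 10905.29
106.6 x − 37.6 y = 6907.14
Solving the 2×2 system: x ≈ 48.6, y ≈ -45.9 km.
Check against RID (with the unrounded x, y): √((x + 60.5)²+(y + 24.3)²) = 111.22 ≈ 111.22 km. ✓

(48.6, -45.9)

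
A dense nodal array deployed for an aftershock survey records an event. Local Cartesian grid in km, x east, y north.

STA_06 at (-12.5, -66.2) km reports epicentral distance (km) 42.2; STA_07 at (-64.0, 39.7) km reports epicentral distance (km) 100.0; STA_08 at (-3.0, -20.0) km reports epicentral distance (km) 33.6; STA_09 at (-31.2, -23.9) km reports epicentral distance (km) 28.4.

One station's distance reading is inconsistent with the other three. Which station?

STA_06

Solve using three stations at a time. Using STA_07, STA_08, STA_09 (subtract circle equations pairwise → linear system) gives (x, y) ≈ (-19.0, -49.6).
Distances from that point to each station vs reported:
  STA_06: calculated 17.8 vs reported 42.2 → residual 24.4 km
  STA_07: calculated 100.0 vs reported 100.0 → residual 0.0 km
  STA_08: calculated 33.7 vs reported 33.6 → residual 0.1 km
  STA_09: calculated 28.5 vs reported 28.4 → residual 0.1 km
STA_07, STA_08, STA_09 are mutually consistent (residuals ≈ 0); STA_06 is off by 24.4 km.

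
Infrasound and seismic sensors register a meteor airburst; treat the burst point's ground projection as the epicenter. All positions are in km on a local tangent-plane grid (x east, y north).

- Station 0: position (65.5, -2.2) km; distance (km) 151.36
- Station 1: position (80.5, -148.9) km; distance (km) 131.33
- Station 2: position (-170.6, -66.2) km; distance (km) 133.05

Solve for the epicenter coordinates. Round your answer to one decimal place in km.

Circle about each station: (x − 65.5)² + (y + 2.2)² = 151.36²; (x − 80.5)² + (y + 148.9)² = 131.33²; (x + 170.6)² + (y + 66.2)² = 133.05².
Subtracting the Station 0 equation from the Station 1 and Station 2 equations removes the quadratic terms:
30.0 x − 293.4 y = 30018.65
-472.2 x − 128.0 y = 34399.26
Solving the 2×2 system: x ≈ -43.9, y ≈ -106.8 km.

-43.9 km east, -106.8 km north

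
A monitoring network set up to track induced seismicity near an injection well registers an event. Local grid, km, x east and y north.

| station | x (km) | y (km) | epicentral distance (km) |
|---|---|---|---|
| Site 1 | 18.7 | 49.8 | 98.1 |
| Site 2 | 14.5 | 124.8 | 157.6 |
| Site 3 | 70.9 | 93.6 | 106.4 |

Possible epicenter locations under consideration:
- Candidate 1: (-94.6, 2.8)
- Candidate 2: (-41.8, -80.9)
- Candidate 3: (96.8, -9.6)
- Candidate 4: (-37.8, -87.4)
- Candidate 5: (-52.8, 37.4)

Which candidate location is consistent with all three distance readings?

For each candidate, compare |candidate − station| to the reported distance:
Candidate 1: residuals Site 1 24.6, Site 2 6.1, Site 3 82.4 → max 82.4 km
Candidate 2: residuals Site 1 45.9, Site 2 55.7, Site 3 101.3 → max 101.3 km
Candidate 3: residuals Site 1 0.0, Site 2 0.0, Site 3 0.0 → max 0.0 km
Candidate 4: residuals Site 1 50.3, Site 2 61.0, Site 3 104.7 → max 104.7 km
Candidate 5: residuals Site 1 25.5, Site 2 47.3, Site 3 29.5 → max 47.3 km
Only Candidate 3 has all residuals ≈ 0.

Candidate 3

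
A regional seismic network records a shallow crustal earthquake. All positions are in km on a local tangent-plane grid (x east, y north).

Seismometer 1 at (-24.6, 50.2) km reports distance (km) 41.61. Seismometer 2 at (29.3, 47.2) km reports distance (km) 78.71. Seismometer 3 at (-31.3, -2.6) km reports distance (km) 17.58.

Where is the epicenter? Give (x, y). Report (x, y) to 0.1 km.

Circle about each station: (x + 24.6)² + (y − 50.2)² = 41.61²; (x − 29.3)² + (y − 47.2)² = 78.71²; (x + 31.3)² + (y + 2.6)² = 17.58².
Subtracting the Seismometer 1 equation from the Seismometer 2 and Seismometer 3 equations removes the quadratic terms:
107.8 x − 6.0 y = -4502.74
-13.4 x − 105.6 y = -716.41
Solving the 2×2 system: x ≈ -41.1, y ≈ 12.0 km.
Check against Seismometer 1 (with the unrounded x, y): √((x + 24.6)²+(y − 50.2)²) = 41.61 ≈ 41.61 km. ✓

(-41.1, 12.0)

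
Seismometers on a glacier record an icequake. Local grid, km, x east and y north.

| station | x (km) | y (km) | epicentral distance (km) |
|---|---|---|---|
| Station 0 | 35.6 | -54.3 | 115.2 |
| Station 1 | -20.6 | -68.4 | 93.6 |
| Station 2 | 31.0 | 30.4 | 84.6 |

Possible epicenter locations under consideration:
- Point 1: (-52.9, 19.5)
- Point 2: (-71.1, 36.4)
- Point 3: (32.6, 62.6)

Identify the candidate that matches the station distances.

Point 1

For each candidate, compare |candidate − station| to the reported distance:
Point 1: residuals Station 0 0.0, Station 1 0.0, Station 2 0.0 → max 0.0 km
Point 2: residuals Station 0 24.8, Station 1 22.7, Station 2 17.7 → max 24.8 km
Point 3: residuals Station 0 1.7, Station 1 47.8, Station 2 52.4 → max 52.4 km
Only Point 1 has all residuals ≈ 0.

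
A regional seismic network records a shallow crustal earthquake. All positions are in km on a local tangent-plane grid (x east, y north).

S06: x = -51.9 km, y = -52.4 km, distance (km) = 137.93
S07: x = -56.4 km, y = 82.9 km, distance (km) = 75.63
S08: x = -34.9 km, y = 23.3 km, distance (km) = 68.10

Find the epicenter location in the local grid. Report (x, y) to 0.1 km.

x ≈ 17.5 km, y ≈ 66.8 km

Circle about each station: (x + 51.9)² + (y + 52.4)² = 137.93²; (x + 56.4)² + (y − 82.9)² = 75.63²; (x + 34.9)² + (y − 23.3)² = 68.10².
Subtracting the S06 equation from the S07 and S08 equations removes the quadratic terms:
-9.0 x + 270.6 y = 17918.79
34.0 x + 151.4 y = 10708.60
Solving the 2×2 system: x ≈ 17.5, y ≈ 66.8 km.
Check against S06 (with the unrounded x, y): √((x + 51.9)²+(y + 52.4)²) = 137.93 ≈ 137.93 km. ✓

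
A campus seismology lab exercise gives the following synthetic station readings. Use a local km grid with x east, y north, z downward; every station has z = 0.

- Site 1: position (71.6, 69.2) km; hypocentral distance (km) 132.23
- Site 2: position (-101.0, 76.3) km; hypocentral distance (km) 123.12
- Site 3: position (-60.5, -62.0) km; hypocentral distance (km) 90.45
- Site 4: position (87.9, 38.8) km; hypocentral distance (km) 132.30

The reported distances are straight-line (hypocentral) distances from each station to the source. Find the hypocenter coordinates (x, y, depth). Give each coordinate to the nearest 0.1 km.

Each station gives a sphere (x−x_i)² + (y−y_i)² + z² = d_i² (stations at z=0).
Subtracting the Site 1 sphere from Site 2 and Site 3: z² cancels, leaving linear equations in x and y:
-345.2 x + 14.2 y = 8433.73
-264.2 x − 262.4 y = 6892.62
Solving: x ≈ -24.497, y ≈ -1.602 km (keep extra digits for the depth step; rounded: -24.5, -1.6).
Then from the Site 1 sphere: z² = 132.23² − (x − 71.6)² − (y − 69.2)² with x = -24.497, y = -1.602, so z ≈ 56.897 ≈ 56.9 km.

x ≈ -24.5 km, y ≈ -1.6 km, depth ≈ 56.9 km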